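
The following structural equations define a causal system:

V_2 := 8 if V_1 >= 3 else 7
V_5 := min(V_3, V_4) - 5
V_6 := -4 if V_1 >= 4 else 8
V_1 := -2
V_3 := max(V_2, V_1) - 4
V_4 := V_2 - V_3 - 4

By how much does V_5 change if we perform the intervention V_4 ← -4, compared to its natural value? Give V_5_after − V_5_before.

Intervening sets V_4 = -4 and removes its equation (V_4 := V_2 - V_3 - 4).
V_2 = 8 if V_1 >= 3 else 7  [with V_1=-2]  = 7
V_3 = max(V_2, V_1) - 4  [with V_2=7, V_1=-2]  = 3
V_5 = min(V_3, V_4) - 5  [with V_3=3, V_4=-4]  = -9
Without intervention: V_2 = 8 if V_1 >= 3 else 7  [with V_1=-2]  = 7; V_3 = max(V_2, V_1) - 4  [with V_2=7, V_1=-2]  = 3; V_4 = V_2 - V_3 - 4  [with V_2=7, V_3=3]  = 0; V_5 = min(V_3, V_4) - 5  [with V_3=3, V_4=0]  = -5.
Change = -9 − (-5) = -4.

-4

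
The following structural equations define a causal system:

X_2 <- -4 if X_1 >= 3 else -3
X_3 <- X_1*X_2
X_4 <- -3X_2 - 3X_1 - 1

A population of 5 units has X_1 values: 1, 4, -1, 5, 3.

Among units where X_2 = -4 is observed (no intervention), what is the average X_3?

E[X_3|X_2=-4] averages over only the 3 units with X_2=-4 (X_1 = 4, 5, 3): X_3 = -16, -20, -12, mean -16.

-16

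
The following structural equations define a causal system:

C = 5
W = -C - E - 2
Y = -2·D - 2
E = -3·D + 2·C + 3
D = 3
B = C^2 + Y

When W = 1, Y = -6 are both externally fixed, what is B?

19

Setting W = 1, Y = -6 by intervention discards those variables' equations.
B = C^2 + Y  [with C=5, Y=-6]  = 19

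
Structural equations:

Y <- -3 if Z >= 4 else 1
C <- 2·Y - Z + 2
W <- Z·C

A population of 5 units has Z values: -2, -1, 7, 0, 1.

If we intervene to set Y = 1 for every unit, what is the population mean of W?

-7

Every unit gets Y=1 under the intervention. W values become -12, -5, -21, 0, 3; E[W|do(Y=1)] = -7.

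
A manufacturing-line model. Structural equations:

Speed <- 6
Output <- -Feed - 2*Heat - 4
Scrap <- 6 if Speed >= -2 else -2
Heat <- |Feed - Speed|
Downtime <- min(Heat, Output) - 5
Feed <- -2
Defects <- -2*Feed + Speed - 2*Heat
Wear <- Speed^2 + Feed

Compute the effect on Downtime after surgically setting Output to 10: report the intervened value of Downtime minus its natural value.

do(Output=10) replaces the equation Output <- -Feed - 2*Heat - 4 with the constant Output = 10.
Heat = |Feed - Speed|  [with Feed=-2, Speed=6]  = 8
Downtime = min(Heat, Output) - 5  [with Heat=8, Output=10]  = 3
Without intervention: Heat = |Feed - Speed|  [with Feed=-2, Speed=6]  = 8; Output = -Feed - 2*Heat - 4  [with Feed=-2, Heat=8]  = -18; Downtime = min(Heat, Output) - 5  [with Heat=8, Output=-18]  = -23.
Change = 3 − (-23) = 26.

26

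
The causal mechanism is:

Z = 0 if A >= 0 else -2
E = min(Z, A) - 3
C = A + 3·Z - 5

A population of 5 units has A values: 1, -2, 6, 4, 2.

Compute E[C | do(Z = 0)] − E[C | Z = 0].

Every unit gets Z=0 under the intervention. C values become -4, -7, 1, -1, -3; E[C|do(Z=0)] = -2.8.
Conditioning on Z=0 selects the 4 unit(s) with A ∈ {1, 6, 4, 2}. Their C values: -4, 1, -1, -3. Mean = -1.75.
Difference = -2.8 − (-1.75) = -1.05.

-1.05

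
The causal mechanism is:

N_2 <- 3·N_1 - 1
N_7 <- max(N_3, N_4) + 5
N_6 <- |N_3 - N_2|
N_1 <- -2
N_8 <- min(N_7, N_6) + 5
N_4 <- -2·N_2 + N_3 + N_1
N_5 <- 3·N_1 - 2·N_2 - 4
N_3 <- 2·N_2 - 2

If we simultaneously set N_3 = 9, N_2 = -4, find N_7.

20

The joint intervention fixes N_3 = 9, N_2 = -4, removing each variable's own equation.
N_4 = -2·N_2 + N_3 + N_1  [with N_2=-4, N_3=9, N_1=-2]  = 15
N_7 = max(N_3, N_4) + 5  [with N_3=9, N_4=15]  = 20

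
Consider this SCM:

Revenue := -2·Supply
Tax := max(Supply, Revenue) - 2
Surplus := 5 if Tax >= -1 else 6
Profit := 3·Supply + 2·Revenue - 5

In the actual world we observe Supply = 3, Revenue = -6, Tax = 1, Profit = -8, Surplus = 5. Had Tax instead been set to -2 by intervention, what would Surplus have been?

do(Tax=-2) replaces the equation Tax := max(Supply, Revenue) - 2 with the constant Tax = -2.
Surplus = 5 if Tax >= -1 else 6  [with Tax=-2]  = 6

6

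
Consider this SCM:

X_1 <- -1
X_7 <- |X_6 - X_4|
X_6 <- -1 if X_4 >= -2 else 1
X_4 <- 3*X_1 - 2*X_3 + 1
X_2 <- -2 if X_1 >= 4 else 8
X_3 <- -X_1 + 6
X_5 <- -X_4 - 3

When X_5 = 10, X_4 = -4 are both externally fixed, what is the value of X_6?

1

Setting X_5 = 10, X_4 = -4 by intervention discards those variables' equations.
X_6 = -1 if X_4 >= -2 else 1  [with X_4=-4]  = 1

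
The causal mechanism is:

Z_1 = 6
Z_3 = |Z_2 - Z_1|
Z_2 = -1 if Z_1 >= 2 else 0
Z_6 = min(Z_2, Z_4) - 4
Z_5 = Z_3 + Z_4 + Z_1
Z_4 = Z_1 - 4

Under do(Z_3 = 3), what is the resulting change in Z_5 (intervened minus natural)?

-4

do(Z_3=3) replaces the equation Z_3 = |Z_2 - Z_1| with the constant Z_3 = 3.
Z_4 = Z_1 - 4  [with Z_1=6]  = 2
Z_5 = Z_3 + Z_4 + Z_1  [with Z_3=3, Z_4=2, Z_1=6]  = 11
Without intervention: Z_2 = -1 if Z_1 >= 2 else 0  [with Z_1=6]  = -1; Z_3 = |Z_2 - Z_1|  [with Z_2=-1, Z_1=6]  = 7; Z_4 = Z_1 - 4  [with Z_1=6]  = 2; Z_5 = Z_3 + Z_4 + Z_1  [with Z_3=7, Z_4=2, Z_1=6]  = 15.
Change = 11 − 15 = -4.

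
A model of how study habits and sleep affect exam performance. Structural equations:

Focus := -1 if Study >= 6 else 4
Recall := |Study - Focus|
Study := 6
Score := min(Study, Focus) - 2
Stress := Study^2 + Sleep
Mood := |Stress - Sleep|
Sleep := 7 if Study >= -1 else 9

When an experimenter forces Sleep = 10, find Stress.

The intervention breaks the incoming arrows to Sleep: Sleep := 7 if Study >= -1 else 9 no longer applies, and Sleep = 10.
Stress = Study^2 + Sleep  [with Study=6, Sleep=10]  = 46

46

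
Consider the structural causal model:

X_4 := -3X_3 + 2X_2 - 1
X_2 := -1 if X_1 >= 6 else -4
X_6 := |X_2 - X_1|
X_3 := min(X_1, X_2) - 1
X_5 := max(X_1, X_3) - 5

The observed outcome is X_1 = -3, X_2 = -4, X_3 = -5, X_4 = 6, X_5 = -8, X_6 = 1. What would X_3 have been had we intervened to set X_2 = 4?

-4

The intervention breaks the incoming arrows to X_2: X_2 := -1 if X_1 >= 6 else -4 no longer applies, and X_2 = 4.
X_3 = min(X_1, X_2) - 1  [with X_1=-3, X_2=4]  = -4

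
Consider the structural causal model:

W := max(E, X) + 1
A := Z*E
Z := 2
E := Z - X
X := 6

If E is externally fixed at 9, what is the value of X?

Under do(E=9), the mechanism E := Z - X is discarded; E is fixed at 9.
Since X is not a descendant of the intervened variable, it is unaffected.

6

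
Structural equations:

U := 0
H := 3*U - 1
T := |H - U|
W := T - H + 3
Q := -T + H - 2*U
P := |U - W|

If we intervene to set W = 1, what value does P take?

1

Under do(W=1), the mechanism W := T - H + 3 is discarded; W is fixed at 1.
P = |U - W|  [with U=0, W=1]  = 1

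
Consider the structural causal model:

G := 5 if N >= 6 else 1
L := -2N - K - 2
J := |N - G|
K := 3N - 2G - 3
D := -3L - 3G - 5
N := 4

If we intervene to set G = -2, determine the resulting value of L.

-23

do(G=-2) replaces the equation G := 5 if N >= 6 else 1 with the constant G = -2.
K = 3N - 2G - 3  [with N=4, G=-2]  = 13
L = -2N - K - 2  [with N=4, K=13]  = -23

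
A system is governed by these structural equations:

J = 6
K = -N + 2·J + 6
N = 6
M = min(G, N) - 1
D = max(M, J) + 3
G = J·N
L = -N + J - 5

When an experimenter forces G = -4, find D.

The intervention breaks the incoming arrows to G: G = J·N no longer applies, and G = -4.
M = min(G, N) - 1  [with G=-4, N=6]  = -5
D = max(M, J) + 3  [with M=-5, J=6]  = 9

9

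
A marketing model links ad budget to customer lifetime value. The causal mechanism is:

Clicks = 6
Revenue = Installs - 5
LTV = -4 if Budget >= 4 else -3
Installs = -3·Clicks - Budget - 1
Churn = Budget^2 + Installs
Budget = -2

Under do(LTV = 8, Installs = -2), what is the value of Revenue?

-7

Under do(LTV = 8, Installs = -2), each intervened variable's structural equation is replaced by its fixed value.
Revenue = Installs - 5  [with Installs=-2]  = -7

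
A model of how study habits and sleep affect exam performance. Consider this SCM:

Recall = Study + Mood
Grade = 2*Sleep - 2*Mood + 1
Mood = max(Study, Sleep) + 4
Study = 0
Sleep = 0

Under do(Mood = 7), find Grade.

-13

do(Mood=7) replaces the equation Mood = max(Study, Sleep) + 4 with the constant Mood = 7.
Grade = 2*Sleep - 2*Mood + 1  [with Sleep=0, Mood=7]  = -13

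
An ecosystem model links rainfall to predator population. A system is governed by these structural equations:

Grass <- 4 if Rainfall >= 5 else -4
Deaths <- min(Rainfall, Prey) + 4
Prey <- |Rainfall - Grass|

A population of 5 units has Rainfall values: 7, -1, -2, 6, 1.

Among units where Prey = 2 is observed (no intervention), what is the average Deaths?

Observing Prey=2 restricts to units where Prey's equation naturally yields 2: Rainfall ∈ {-2, 6}. In that subpopulation Deaths = 2, 6, mean 4.

4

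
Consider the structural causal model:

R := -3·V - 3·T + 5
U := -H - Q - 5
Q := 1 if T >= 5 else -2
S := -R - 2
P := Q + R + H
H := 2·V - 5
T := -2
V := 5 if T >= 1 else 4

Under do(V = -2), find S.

-19

Under do(V=-2), the mechanism V := 5 if T >= 1 else 4 is discarded; V is fixed at -2.
R = -3·V - 3·T + 5  [with V=-2, T=-2]  = 17
S = -R - 2  [with R=17]  = -19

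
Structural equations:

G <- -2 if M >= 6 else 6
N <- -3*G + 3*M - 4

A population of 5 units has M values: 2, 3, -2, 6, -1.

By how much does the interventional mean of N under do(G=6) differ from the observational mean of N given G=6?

3.3

The intervention sets G=6 in all 5 units regardless of M. Recomputing N per unit gives -16, -13, -28, -4, -25; average -17.2.
E[N|G=6] averages over only the 4 units with G=6 (M = 2, 3, -2, -1): N = -16, -13, -28, -25, mean -20.5.
Difference = -17.2 − (-20.5) = 3.3.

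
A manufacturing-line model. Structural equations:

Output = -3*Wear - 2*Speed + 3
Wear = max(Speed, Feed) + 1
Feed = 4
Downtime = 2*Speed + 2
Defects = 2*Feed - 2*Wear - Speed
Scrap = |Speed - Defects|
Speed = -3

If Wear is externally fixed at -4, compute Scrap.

do(Wear=-4) replaces the equation Wear = max(Speed, Feed) + 1 with the constant Wear = -4.
Defects = 2*Feed - 2*Wear - Speed  [with Feed=4, Wear=-4, Speed=-3]  = 19
Scrap = |Speed - Defects|  [with Speed=-3, Defects=19]  = 22

22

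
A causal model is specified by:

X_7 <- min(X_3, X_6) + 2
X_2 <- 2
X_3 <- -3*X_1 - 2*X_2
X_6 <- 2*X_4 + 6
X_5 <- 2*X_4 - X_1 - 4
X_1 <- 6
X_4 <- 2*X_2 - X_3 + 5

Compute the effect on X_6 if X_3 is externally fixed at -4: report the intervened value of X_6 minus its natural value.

The intervention breaks the incoming arrows to X_3: X_3 <- -3*X_1 - 2*X_2 no longer applies, and X_3 = -4.
X_4 = 2*X_2 - X_3 + 5  [with X_2=2, X_3=-4]  = 13
X_6 = 2*X_4 + 6  [with X_4=13]  = 32
Without intervention: X_3 = -3*X_1 - 2*X_2  [with X_1=6, X_2=2]  = -22; X_4 = 2*X_2 - X_3 + 5  [with X_2=2, X_3=-22]  = 31; X_6 = 2*X_4 + 6  [with X_4=31]  = 68.
Change = 32 − 68 = -36.

-36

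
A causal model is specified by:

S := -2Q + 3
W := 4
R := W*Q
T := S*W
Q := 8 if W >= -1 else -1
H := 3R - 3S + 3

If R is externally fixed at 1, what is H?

45

The intervention breaks the incoming arrows to R: R := W*Q no longer applies, and R = 1.
Q = 8 if W >= -1 else -1  [with W=4]  = 8
S = -2Q + 3  [with Q=8]  = -13
H = 3R - 3S + 3  [with R=1, S=-13]  = 45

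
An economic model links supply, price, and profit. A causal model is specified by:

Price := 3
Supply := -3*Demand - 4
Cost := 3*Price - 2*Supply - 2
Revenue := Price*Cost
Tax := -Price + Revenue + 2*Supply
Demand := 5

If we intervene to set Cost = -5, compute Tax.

-56

Under do(Cost=-5), the mechanism Cost := 3*Price - 2*Supply - 2 is discarded; Cost is fixed at -5.
Supply = -3*Demand - 4  [with Demand=5]  = -19
Revenue = Price*Cost  [with Price=3, Cost=-5]  = -15
Tax = -Price + Revenue + 2*Supply  [with Price=3, Revenue=-15, Supply=-19]  = -56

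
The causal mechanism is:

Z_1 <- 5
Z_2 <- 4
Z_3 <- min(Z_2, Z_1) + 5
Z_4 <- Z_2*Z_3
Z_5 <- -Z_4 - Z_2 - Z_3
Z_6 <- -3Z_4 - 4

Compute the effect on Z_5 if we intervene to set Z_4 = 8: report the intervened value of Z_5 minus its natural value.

28

Intervening sets Z_4 = 8 and removes its equation (Z_4 <- Z_2*Z_3).
Z_3 = min(Z_2, Z_1) + 5  [with Z_2=4, Z_1=5]  = 9
Z_5 = -Z_4 - Z_2 - Z_3  [with Z_4=8, Z_2=4, Z_3=9]  = -21
Without intervention: Z_3 = min(Z_2, Z_1) + 5  [with Z_2=4, Z_1=5]  = 9; Z_4 = Z_2*Z_3  [with Z_2=4, Z_3=9]  = 36; Z_5 = -Z_4 - Z_2 - Z_3  [with Z_4=36, Z_2=4, Z_3=9]  = -49.
Change = -21 − (-49) = 28.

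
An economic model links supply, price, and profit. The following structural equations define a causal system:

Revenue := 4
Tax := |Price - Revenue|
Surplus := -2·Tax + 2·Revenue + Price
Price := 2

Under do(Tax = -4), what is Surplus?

18

The intervention breaks the incoming arrows to Tax: Tax := |Price - Revenue| no longer applies, and Tax = -4.
Surplus = -2·Tax + 2·Revenue + Price  [with Tax=-4, Revenue=4, Price=2]  = 18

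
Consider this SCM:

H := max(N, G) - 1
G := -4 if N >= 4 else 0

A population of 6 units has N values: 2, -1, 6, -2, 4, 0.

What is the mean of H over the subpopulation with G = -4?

4

E[H|G=-4] averages over only the 2 units with G=-4 (N = 6, 4): H = 5, 3, mean 4.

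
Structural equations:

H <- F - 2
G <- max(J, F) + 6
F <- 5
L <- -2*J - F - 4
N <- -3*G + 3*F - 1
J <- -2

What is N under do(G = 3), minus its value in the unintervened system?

24

Intervening sets G = 3 and removes its equation (G <- max(J, F) + 6).
N = -3*G + 3*F - 1  [with G=3, F=5]  = 5
Without intervention: G = max(J, F) + 6  [with J=-2, F=5]  = 11; N = -3*G + 3*F - 1  [with G=11, F=5]  = -19.
Change = 5 − (-19) = 24.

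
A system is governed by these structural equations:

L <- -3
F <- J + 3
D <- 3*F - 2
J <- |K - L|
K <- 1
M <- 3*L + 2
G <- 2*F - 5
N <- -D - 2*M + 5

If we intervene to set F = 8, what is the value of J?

4

do(F=8) replaces the equation F <- J + 3 with the constant F = 8.
J is not downstream of the intervention, so its value is determined by the original equations.
J = |K - L|  [with K=1, L=-3]  = 4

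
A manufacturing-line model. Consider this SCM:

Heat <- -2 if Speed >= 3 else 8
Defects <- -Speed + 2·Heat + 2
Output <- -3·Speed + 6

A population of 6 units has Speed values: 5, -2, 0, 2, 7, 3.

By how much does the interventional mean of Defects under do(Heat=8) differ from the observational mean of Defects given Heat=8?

do(Heat=8) breaks Heat's dependence on Speed. With Heat=8 fixed, Defects across the units is 13, 20, 18, 16, 11, 15, mean 15.5.
Conditioning on Heat=8 selects the 3 unit(s) with Speed ∈ {-2, 0, 2}. Their Defects values: 20, 18, 16. Mean = 18.
Difference = 15.5 − 18 = -2.5.

-2.5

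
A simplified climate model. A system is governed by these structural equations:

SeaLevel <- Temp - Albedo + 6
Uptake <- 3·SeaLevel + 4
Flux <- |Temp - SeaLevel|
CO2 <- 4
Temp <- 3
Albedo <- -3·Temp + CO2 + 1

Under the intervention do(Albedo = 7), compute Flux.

1

do(Albedo=7) replaces the equation Albedo <- -3·Temp + CO2 + 1 with the constant Albedo = 7.
SeaLevel = Temp - Albedo + 6  [with Temp=3, Albedo=7]  = 2
Flux = |Temp - SeaLevel|  [with Temp=3, SeaLevel=2]  = 1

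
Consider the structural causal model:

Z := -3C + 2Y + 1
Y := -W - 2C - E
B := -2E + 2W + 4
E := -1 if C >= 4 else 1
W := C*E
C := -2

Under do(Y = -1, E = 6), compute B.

The joint intervention fixes Y = -1, E = 6, removing each variable's own equation.
W = C*E  [with C=-2, E=6]  = -12
B = -2E + 2W + 4  [with E=6, W=-12]  = -32

-32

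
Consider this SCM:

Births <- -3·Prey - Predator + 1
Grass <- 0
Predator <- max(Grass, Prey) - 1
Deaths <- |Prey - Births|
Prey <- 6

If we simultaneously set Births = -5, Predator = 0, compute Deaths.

11

The joint intervention fixes Births = -5, Predator = 0, removing each variable's own equation.
Deaths = |Prey - Births|  [with Prey=6, Births=-5]  = 11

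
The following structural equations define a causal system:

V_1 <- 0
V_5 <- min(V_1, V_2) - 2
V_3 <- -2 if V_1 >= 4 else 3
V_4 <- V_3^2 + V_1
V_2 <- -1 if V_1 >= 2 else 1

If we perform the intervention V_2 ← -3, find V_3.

3

The intervention breaks the incoming arrows to V_2: V_2 <- -1 if V_1 >= 2 else 1 no longer applies, and V_2 = -3.
Since V_3 is not a descendant of the intervened variable, it is unaffected.
V_3 = -2 if V_1 >= 4 else 3  [with V_1=0]  = 3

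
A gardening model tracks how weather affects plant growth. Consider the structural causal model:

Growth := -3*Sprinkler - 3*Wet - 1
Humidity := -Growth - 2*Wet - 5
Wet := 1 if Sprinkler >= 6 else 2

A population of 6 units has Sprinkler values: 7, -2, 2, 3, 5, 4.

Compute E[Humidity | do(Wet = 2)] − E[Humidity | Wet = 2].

Under do(Wet=2), Wet's equation is replaced by Wet=2 for every unit. Per-unit Humidity: 19, -8, 4, 7, 13, 10. Mean = 7.5.
E[Humidity|Wet=2] averages over only the 5 units with Wet=2 (Sprinkler = -2, 2, 3, 5, 4): Humidity = -8, 4, 7, 13, 10, mean 5.2.
Difference = 7.5 − 5.2 = 2.3.

2.3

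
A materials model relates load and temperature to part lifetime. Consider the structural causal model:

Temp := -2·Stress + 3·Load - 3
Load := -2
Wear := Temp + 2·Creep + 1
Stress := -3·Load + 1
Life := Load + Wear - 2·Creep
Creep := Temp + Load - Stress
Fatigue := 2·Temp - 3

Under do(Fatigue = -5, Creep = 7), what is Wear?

-8

Setting Fatigue = -5, Creep = 7 by intervention discards those variables' equations.
Stress = -3·Load + 1  [with Load=-2]  = 7
Temp = -2·Stress + 3·Load - 3  [with Stress=7, Load=-2]  = -23
Wear = Temp + 2·Creep + 1  [with Temp=-23, Creep=7]  = -8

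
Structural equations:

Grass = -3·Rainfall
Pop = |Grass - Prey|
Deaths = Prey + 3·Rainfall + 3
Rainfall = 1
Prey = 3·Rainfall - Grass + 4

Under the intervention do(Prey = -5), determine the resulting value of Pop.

do(Prey=-5) replaces the equation Prey = 3·Rainfall - Grass + 4 with the constant Prey = -5.
Grass = -3·Rainfall  [with Rainfall=1]  = -3
Pop = |Grass - Prey|  [with Grass=-3, Prey=-5]  = 2

2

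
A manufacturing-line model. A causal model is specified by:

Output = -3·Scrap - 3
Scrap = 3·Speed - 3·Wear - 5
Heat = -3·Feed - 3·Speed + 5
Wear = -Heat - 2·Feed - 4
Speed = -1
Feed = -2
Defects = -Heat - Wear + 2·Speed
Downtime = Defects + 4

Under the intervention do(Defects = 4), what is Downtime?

do(Defects=4) replaces the equation Defects = -Heat - Wear + 2·Speed with the constant Defects = 4.
Downtime = Defects + 4  [with Defects=4]  = 8

8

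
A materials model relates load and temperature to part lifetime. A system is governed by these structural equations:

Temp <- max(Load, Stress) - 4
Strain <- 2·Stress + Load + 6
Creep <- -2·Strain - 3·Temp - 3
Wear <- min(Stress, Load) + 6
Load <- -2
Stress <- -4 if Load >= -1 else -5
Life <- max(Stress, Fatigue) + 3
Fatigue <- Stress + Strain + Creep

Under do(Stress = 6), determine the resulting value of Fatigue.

-19

Under do(Stress=6), the mechanism Stress <- -4 if Load >= -1 else -5 is discarded; Stress is fixed at 6.
Strain = 2·Stress + Load + 6  [with Stress=6, Load=-2]  = 16
Temp = max(Load, Stress) - 4  [with Load=-2, Stress=6]  = 2
Creep = -2·Strain - 3·Temp - 3  [with Strain=16, Temp=2]  = -41
Fatigue = Stress + Strain + Creep  [with Stress=6, Strain=16, Creep=-41]  = -19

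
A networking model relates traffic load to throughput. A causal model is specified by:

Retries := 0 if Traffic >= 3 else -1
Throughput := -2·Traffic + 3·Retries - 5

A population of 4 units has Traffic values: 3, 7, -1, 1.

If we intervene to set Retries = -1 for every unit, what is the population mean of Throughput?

Under do(Retries=-1), Retries's equation is replaced by Retries=-1 for every unit. Per-unit Throughput: -14, -22, -6, -10. Mean = -13.

-13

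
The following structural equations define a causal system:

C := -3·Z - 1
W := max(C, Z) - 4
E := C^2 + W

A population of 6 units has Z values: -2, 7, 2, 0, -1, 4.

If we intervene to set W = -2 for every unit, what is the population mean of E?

120

Every unit gets W=-2 under the intervention. E values become 23, 482, 47, -1, 2, 167; E[E|do(W=-2)] = 120.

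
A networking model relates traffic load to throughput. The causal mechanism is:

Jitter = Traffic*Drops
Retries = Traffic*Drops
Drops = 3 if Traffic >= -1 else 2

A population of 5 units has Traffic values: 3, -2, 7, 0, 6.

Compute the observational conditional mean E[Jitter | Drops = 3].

Observing Drops=3 restricts to units where Drops's equation naturally yields 3: Traffic ∈ {3, 7, 0, 6}. In that subpopulation Jitter = 9, 21, 0, 18, mean 12.

12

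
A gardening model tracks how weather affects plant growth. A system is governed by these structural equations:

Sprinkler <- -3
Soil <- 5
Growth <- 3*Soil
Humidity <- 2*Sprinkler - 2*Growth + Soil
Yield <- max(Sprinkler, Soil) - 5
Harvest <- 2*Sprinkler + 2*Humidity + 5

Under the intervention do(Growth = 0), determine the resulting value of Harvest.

The intervention breaks the incoming arrows to Growth: Growth <- 3*Soil no longer applies, and Growth = 0.
Humidity = 2*Sprinkler - 2*Growth + Soil  [with Sprinkler=-3, Growth=0, Soil=5]  = -1
Harvest = 2*Sprinkler + 2*Humidity + 5  [with Sprinkler=-3, Humidity=-1]  = -3

-3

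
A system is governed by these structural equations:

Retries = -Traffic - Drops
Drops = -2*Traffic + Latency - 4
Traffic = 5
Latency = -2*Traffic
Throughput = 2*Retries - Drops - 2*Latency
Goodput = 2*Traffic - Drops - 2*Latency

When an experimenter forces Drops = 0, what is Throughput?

do(Drops=0) replaces the equation Drops = -2*Traffic + Latency - 4 with the constant Drops = 0.
Latency = -2*Traffic  [with Traffic=5]  = -10
Retries = -Traffic - Drops  [with Traffic=5, Drops=0]  = -5
Throughput = 2*Retries - Drops - 2*Latency  [with Retries=-5, Drops=0, Latency=-10]  = 10

10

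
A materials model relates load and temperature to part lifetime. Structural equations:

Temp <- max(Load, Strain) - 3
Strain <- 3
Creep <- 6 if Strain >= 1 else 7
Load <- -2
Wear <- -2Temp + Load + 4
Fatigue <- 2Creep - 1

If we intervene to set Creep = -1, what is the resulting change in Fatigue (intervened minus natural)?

-14

Under do(Creep=-1), the mechanism Creep <- 6 if Strain >= 1 else 7 is discarded; Creep is fixed at -1.
Fatigue = 2Creep - 1  [with Creep=-1]  = -3
Without intervention: Creep = 6 if Strain >= 1 else 7  [with Strain=3]  = 6; Fatigue = 2Creep - 1  [with Creep=6]  = 11.
Change = -3 − 11 = -14.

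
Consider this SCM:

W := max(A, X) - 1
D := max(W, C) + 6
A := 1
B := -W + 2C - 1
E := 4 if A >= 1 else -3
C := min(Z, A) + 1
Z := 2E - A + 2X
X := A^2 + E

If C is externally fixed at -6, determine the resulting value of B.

Intervening sets C = -6 and removes its equation (C := min(Z, A) + 1).
E = 4 if A >= 1 else -3  [with A=1]  = 4
X = A^2 + E  [with A=1, E=4]  = 5
W = max(A, X) - 1  [with A=1, X=5]  = 4
B = -W + 2C - 1  [with W=4, C=-6]  = -17

-17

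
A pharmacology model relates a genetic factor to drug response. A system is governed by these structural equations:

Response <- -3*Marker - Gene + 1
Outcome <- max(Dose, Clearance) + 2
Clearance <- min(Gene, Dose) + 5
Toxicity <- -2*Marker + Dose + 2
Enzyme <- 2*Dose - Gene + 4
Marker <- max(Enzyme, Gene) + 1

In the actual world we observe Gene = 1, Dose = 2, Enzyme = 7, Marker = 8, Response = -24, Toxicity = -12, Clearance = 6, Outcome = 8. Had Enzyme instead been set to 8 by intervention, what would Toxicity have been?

The intervention breaks the incoming arrows to Enzyme: Enzyme <- 2*Dose - Gene + 4 no longer applies, and Enzyme = 8.
Marker = max(Enzyme, Gene) + 1  [with Enzyme=8, Gene=1]  = 9
Toxicity = -2*Marker + Dose + 2  [with Marker=9, Dose=2]  = -14

-14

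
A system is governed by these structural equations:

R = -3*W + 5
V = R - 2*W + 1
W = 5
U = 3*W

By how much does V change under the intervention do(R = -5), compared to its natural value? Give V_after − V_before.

5

The intervention breaks the incoming arrows to R: R = -3*W + 5 no longer applies, and R = -5.
V = R - 2*W + 1  [with R=-5, W=5]  = -14
Without intervention: R = -3*W + 5  [with W=5]  = -10; V = R - 2*W + 1  [with R=-10, W=5]  = -19.
Change = -14 − (-19) = 5.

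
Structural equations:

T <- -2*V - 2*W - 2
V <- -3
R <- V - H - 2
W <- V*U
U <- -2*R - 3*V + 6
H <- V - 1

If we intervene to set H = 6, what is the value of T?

226

Under do(H=6), the mechanism H <- V - 1 is discarded; H is fixed at 6.
R = V - H - 2  [with V=-3, H=6]  = -11
U = -2*R - 3*V + 6  [with R=-11, V=-3]  = 37
W = V*U  [with V=-3, U=37]  = -111
T = -2*V - 2*W - 2  [with V=-3, W=-111]  = 226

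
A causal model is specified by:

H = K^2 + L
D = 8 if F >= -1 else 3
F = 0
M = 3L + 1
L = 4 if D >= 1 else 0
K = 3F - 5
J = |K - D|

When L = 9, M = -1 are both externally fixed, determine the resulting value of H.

The joint intervention fixes L = 9, M = -1, removing each variable's own equation.
K = 3F - 5  [with F=0]  = -5
H = K^2 + L  [with K=-5, L=9]  = 34

34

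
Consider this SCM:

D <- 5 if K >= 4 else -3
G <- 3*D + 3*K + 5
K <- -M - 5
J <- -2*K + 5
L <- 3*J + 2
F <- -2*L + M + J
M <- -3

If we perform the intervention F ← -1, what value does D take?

-3

Under do(F=-1), the mechanism F <- -2*L + M + J is discarded; F is fixed at -1.
Since D is not a descendant of the intervened variable, it is unaffected.
K = -M - 5  [with M=-3]  = -2
D = 5 if K >= 4 else -3  [with K=-2]  = -3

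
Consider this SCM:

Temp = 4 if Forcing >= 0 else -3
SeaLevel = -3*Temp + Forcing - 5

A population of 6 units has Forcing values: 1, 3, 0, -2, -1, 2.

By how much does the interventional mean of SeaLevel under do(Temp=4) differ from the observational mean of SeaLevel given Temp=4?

-1

The intervention sets Temp=4 in all 6 units regardless of Forcing. Recomputing SeaLevel per unit gives -16, -14, -17, -19, -18, -15; average -16.5.
E[SeaLevel|Temp=4] averages over only the 4 units with Temp=4 (Forcing = 1, 3, 0, 2): SeaLevel = -16, -14, -17, -15, mean -15.5.
Difference = -16.5 − (-15.5) = -1.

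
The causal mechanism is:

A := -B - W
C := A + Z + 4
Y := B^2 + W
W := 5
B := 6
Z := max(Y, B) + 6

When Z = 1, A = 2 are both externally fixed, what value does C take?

7

The joint intervention fixes Z = 1, A = 2, removing each variable's own equation.
C = A + Z + 4  [with A=2, Z=1]  = 7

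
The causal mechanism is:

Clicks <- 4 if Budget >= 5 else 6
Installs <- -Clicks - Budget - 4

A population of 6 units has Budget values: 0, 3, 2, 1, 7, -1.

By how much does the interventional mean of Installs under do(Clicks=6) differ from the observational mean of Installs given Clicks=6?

do(Clicks=6) breaks Clicks's dependence on Budget. With Clicks=6 fixed, Installs across the units is -10, -13, -12, -11, -17, -9, mean -12.
Conditioning on Clicks=6 selects the 5 unit(s) with Budget ∈ {0, 3, 2, 1, -1}. Their Installs values: -10, -13, -12, -11, -9. Mean = -11.
Difference = -12 − (-11) = -1.

-1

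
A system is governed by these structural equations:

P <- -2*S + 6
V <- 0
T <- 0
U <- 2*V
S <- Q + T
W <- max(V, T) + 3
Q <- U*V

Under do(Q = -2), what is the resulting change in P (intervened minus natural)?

4

Under do(Q=-2), the mechanism Q <- U*V is discarded; Q is fixed at -2.
S = Q + T  [with Q=-2, T=0]  = -2
P = -2*S + 6  [with S=-2]  = 10
Without intervention: U = 2*V  [with V=0]  = 0; Q = U*V  [with U=0, V=0]  = 0; S = Q + T  [with Q=0, T=0]  = 0; P = -2*S + 6  [with S=0]  = 6.
Change = 10 − 6 = 4.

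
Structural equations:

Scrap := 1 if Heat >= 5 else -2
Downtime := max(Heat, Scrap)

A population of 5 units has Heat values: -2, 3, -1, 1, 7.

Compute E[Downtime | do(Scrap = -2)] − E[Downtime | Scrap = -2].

1.35

Every unit gets Scrap=-2 under the intervention. Downtime values become -2, 3, -1, 1, 7; E[Downtime|do(Scrap=-2)] = 1.6.
Conditioning on Scrap=-2 selects the 4 unit(s) with Heat ∈ {-2, 3, -1, 1}. Their Downtime values: -2, 3, -1, 1. Mean = 0.25.
Difference = 1.6 − 0.25 = 1.35.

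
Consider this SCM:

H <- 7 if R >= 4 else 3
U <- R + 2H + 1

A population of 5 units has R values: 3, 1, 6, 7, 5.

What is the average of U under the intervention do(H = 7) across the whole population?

19.4

The intervention sets H=7 in all 5 units regardless of R. Recomputing U per unit gives 18, 16, 21, 22, 20; average 19.4.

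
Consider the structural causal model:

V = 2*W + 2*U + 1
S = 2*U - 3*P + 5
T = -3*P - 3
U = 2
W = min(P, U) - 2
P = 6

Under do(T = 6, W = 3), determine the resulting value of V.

The joint intervention fixes T = 6, W = 3, removing each variable's own equation.
V = 2*W + 2*U + 1  [with W=3, U=2]  = 11

11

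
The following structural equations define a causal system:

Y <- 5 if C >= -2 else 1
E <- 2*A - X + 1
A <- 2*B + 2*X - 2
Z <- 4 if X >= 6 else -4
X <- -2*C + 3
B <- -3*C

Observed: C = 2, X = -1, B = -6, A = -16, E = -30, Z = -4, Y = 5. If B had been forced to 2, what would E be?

do(B=2) replaces the equation B <- -3*C with the constant B = 2.
X = -2*C + 3  [with C=2]  = -1
A = 2*B + 2*X - 2  [with B=2, X=-1]  = 0
E = 2*A - X + 1  [with A=0, X=-1]  = 2

2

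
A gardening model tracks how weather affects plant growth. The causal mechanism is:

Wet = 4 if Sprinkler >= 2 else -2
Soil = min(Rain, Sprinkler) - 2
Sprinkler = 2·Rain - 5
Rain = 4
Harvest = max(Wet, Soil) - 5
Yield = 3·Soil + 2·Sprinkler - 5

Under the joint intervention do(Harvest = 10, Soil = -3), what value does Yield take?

-8

Under do(Harvest = 10, Soil = -3), each intervened variable's structural equation is replaced by its fixed value.
Sprinkler = 2·Rain - 5  [with Rain=4]  = 3
Yield = 3·Soil + 2·Sprinkler - 5  [with Soil=-3, Sprinkler=3]  = -8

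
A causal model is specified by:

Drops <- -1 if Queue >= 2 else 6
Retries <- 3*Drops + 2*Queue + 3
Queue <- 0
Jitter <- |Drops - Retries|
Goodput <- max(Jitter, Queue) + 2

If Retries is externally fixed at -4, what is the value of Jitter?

10

The intervention breaks the incoming arrows to Retries: Retries <- 3*Drops + 2*Queue + 3 no longer applies, and Retries = -4.
Drops = -1 if Queue >= 2 else 6  [with Queue=0]  = 6
Jitter = |Drops - Retries|  [with Drops=6, Retries=-4]  = 10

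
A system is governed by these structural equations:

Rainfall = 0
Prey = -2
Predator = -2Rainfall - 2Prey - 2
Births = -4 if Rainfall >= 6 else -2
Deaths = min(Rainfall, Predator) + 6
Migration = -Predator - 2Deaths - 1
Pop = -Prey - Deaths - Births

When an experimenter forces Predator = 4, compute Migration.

-17

The intervention breaks the incoming arrows to Predator: Predator = -2Rainfall - 2Prey - 2 no longer applies, and Predator = 4.
Deaths = min(Rainfall, Predator) + 6  [with Rainfall=0, Predator=4]  = 6
Migration = -Predator - 2Deaths - 1  [with Predator=4, Deaths=6]  = -17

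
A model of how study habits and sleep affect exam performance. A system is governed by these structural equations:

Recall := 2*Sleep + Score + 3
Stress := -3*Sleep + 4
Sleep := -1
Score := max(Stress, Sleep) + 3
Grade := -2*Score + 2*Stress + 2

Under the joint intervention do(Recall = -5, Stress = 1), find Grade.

The joint intervention fixes Recall = -5, Stress = 1, removing each variable's own equation.
Score = max(Stress, Sleep) + 3  [with Stress=1, Sleep=-1]  = 4
Grade = -2*Score + 2*Stress + 2  [with Score=4, Stress=1]  = -4

-4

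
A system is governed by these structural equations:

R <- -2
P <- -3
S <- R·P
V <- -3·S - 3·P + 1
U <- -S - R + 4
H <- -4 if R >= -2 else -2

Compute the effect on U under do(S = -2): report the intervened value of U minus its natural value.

do(S=-2) replaces the equation S <- R·P with the constant S = -2.
U = -S - R + 4  [with S=-2, R=-2]  = 8
Without intervention: S = R·P  [with R=-2, P=-3]  = 6; U = -S - R + 4  [with S=6, R=-2]  = 0.
Change = 8 − 0 = 8.

8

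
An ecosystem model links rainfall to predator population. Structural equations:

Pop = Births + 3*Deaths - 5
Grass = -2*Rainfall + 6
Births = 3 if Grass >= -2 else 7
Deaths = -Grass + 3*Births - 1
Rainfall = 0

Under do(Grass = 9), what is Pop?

do(Grass=9) replaces the equation Grass = -2*Rainfall + 6 with the constant Grass = 9.
Births = 3 if Grass >= -2 else 7  [with Grass=9]  = 3
Deaths = -Grass + 3*Births - 1  [with Grass=9, Births=3]  = -1
Pop = Births + 3*Deaths - 5  [with Births=3, Deaths=-1]  = -5

-5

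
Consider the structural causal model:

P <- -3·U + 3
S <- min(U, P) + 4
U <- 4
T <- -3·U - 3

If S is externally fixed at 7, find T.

The intervention breaks the incoming arrows to S: S <- min(U, P) + 4 no longer applies, and S = 7.
T is not downstream of the intervention, so its value is determined by the original equations.
T = -3·U - 3  [with U=4]  = -15

-15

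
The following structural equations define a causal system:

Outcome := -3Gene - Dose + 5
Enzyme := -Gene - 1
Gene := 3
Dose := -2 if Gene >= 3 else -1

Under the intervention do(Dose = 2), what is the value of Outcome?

Under do(Dose=2), the mechanism Dose := -2 if Gene >= 3 else -1 is discarded; Dose is fixed at 2.
Outcome = -3Gene - Dose + 5  [with Gene=3, Dose=2]  = -6

-6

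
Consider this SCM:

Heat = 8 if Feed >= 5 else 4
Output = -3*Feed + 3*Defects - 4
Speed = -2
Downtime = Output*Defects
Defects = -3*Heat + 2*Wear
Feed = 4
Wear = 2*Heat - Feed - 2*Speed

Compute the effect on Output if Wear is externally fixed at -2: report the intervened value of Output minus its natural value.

Under do(Wear=-2), the mechanism Wear = 2*Heat - Feed - 2*Speed is discarded; Wear is fixed at -2.
Heat = 8 if Feed >= 5 else 4  [with Feed=4]  = 4
Defects = -3*Heat + 2*Wear  [with Heat=4, Wear=-2]  = -16
Output = -3*Feed + 3*Defects - 4  [with Feed=4, Defects=-16]  = -64
Without intervention: Heat = 8 if Feed >= 5 else 4  [with Feed=4]  = 4; Wear = 2*Heat - Feed - 2*Speed  [with Heat=4, Feed=4, Speed=-2]  = 8; Defects = -3*Heat + 2*Wear  [with Heat=4, Wear=8]  = 4; Output = -3*Feed + 3*Defects - 4  [with Feed=4, Defects=4]  = -4.
Change = -64 − (-4) = -60.

-60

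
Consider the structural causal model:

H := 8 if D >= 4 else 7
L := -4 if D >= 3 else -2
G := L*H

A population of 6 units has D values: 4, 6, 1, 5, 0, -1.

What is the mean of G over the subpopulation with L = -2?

E[G|L=-2] averages over only the 3 units with L=-2 (D = 1, 0, -1): G = -14, -14, -14, mean -14.

-14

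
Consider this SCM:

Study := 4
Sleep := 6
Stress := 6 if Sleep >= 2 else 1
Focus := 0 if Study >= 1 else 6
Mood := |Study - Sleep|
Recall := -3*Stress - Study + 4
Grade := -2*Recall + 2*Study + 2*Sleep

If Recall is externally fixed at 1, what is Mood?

do(Recall=1) replaces the equation Recall := -3*Stress - Study + 4 with the constant Recall = 1.
Since Mood is not a descendant of the intervened variable, it is unaffected.
Mood = |Study - Sleep|  [with Study=4, Sleep=6]  = 2

2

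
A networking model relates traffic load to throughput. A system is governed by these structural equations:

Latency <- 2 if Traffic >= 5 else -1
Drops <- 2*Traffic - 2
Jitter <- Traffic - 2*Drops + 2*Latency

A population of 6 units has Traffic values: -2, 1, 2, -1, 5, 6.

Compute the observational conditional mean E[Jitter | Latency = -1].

E[Jitter|Latency=-1] averages over only the 4 units with Latency=-1 (Traffic = -2, 1, 2, -1): Jitter = 8, -1, -4, 5, mean 2.

2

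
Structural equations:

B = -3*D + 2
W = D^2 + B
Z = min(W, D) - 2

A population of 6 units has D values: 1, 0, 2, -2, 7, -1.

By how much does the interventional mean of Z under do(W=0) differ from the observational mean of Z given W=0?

-0.5

The intervention sets W=0 in all 6 units regardless of D. Recomputing Z per unit gives -2, -2, -2, -4, -2, -3; average -2.5.
Observing W=0 restricts to units where W's equation naturally yields 0: D ∈ {1, 2}. In that subpopulation Z = -2, -2, mean -2.
Difference = -2.5 − (-2) = -0.5.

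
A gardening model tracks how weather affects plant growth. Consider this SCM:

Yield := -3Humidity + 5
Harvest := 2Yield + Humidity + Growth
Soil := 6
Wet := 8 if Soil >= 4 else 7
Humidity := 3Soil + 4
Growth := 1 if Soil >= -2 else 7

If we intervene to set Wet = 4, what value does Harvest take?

-99

Under do(Wet=4), the mechanism Wet := 8 if Soil >= 4 else 7 is discarded; Wet is fixed at 4.
No directed path runs from Wet to Harvest, so Harvest keeps its natural value.
Growth = 1 if Soil >= -2 else 7  [with Soil=6]  = 1
Humidity = 3Soil + 4  [with Soil=6]  = 22
Yield = -3Humidity + 5  [with Humidity=22]  = -61
Harvest = 2Yield + Humidity + Growth  [with Yield=-61, Humidity=22, Growth=1]  = -99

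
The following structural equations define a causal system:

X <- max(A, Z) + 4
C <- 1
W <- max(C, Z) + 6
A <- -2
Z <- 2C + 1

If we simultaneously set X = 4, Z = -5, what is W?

The joint intervention fixes X = 4, Z = -5, removing each variable's own equation.
W = max(C, Z) + 6  [with C=1, Z=-5]  = 7

7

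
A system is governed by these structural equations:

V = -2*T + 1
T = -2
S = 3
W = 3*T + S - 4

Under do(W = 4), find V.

The intervention breaks the incoming arrows to W: W = 3*T + S - 4 no longer applies, and W = 4.
V is not downstream of the intervention, so its value is determined by the original equations.
V = -2*T + 1  [with T=-2]  = 5

5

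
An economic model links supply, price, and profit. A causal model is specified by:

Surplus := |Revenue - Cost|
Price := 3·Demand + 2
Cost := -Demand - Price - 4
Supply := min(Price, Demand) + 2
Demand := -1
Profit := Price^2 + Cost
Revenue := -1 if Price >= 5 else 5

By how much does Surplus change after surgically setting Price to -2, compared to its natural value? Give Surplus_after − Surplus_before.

-1

Under do(Price=-2), the mechanism Price := 3·Demand + 2 is discarded; Price is fixed at -2.
Cost = -Demand - Price - 4  [with Demand=-1, Price=-2]  = -1
Revenue = -1 if Price >= 5 else 5  [with Price=-2]  = 5
Surplus = |Revenue - Cost|  [with Revenue=5, Cost=-1]  = 6
Without intervention: Price = 3·Demand + 2  [with Demand=-1]  = -1; Cost = -Demand - Price - 4  [with Demand=-1, Price=-1]  = -2; Revenue = -1 if Price >= 5 else 5  [with Price=-1]  = 5; Surplus = |Revenue - Cost|  [with Revenue=5, Cost=-2]  = 7.
Change = 6 − 7 = -1.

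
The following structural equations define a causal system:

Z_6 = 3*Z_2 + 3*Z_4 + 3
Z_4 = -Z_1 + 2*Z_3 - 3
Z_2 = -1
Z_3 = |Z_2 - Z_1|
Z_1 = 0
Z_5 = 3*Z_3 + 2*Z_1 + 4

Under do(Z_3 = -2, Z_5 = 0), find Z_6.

-21

Setting Z_3 = -2, Z_5 = 0 by intervention discards those variables' equations.
Z_4 = -Z_1 + 2*Z_3 - 3  [with Z_1=0, Z_3=-2]  = -7
Z_6 = 3*Z_2 + 3*Z_4 + 3  [with Z_2=-1, Z_4=-7]  = -21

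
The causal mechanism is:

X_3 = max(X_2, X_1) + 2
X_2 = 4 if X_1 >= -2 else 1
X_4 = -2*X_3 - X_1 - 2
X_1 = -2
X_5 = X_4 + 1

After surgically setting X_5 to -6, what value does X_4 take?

The intervention breaks the incoming arrows to X_5: X_5 = X_4 + 1 no longer applies, and X_5 = -6.
Since X_4 is not a descendant of the intervened variable, it is unaffected.
X_2 = 4 if X_1 >= -2 else 1  [with X_1=-2]  = 4
X_3 = max(X_2, X_1) + 2  [with X_2=4, X_1=-2]  = 6
X_4 = -2*X_3 - X_1 - 2  [with X_3=6, X_1=-2]  = -12

-12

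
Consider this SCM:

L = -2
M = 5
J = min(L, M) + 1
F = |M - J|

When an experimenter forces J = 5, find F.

0

The intervention breaks the incoming arrows to J: J = min(L, M) + 1 no longer applies, and J = 5.
F = |M - J|  [with M=5, J=5]  = 0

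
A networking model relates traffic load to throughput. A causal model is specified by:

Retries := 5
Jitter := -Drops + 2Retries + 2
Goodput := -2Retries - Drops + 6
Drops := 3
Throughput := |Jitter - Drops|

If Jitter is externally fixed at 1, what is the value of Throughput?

The intervention breaks the incoming arrows to Jitter: Jitter := -Drops + 2Retries + 2 no longer applies, and Jitter = 1.
Throughput = |Jitter - Drops|  [with Jitter=1, Drops=3]  = 2

2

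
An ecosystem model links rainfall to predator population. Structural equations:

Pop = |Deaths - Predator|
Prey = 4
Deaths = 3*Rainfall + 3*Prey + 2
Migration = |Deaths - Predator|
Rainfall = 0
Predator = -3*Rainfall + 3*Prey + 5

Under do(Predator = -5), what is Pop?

The intervention breaks the incoming arrows to Predator: Predator = -3*Rainfall + 3*Prey + 5 no longer applies, and Predator = -5.
Deaths = 3*Rainfall + 3*Prey + 2  [with Rainfall=0, Prey=4]  = 14
Pop = |Deaths - Predator|  [with Deaths=14, Predator=-5]  = 19

19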